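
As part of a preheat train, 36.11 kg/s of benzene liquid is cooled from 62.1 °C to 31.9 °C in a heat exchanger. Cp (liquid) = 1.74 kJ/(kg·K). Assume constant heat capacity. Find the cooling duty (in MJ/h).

Q_c = 6830 MJ/h

Q = ṁ·Cp·ΔT = 36.11 × 1.74 × (31.9 − 62.1) = -1897.5 kJ/s
Cooling duty = 6831 MJ/h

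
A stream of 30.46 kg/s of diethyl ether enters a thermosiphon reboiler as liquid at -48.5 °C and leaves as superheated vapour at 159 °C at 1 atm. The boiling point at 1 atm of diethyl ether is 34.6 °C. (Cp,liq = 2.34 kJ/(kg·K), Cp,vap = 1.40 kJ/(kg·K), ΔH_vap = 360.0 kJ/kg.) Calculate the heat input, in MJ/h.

Q = 79900 MJ/h

liquid -48.5→34.6 °C: 194.45 kJ/kg
vaporisation at 34.6 °C: 360 kJ/kg
vapour 34.6→159 °C: 174.16 kJ/kg
Δh = 194.45 + 360 + 174.16 = 728.61 kJ/kg
Q = ṁ·Δh = 30.46 kg/s × 728.61 kJ/kg = 22194 kJ/s
|Q| = 22194 kW = 79897 MJ/h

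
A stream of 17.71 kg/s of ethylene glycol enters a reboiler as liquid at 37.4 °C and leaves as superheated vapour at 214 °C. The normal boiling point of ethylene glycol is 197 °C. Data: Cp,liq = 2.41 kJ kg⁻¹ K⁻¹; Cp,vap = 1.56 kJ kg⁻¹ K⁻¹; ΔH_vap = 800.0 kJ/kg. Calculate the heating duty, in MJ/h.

liquid 37.4→197 °C: 384.64 kJ/kg
vaporisation at 197 °C: 800 kJ/kg
vapour 197→214 °C: 26.52 kJ/kg
Δh = 384.64 + 800 + 26.52 = 1211.2 kJ/kg
Q = ṁ·Δh = 17.71 kg/s × 1211.2 kJ/kg = 21450 kJ/s
|Q| = 21450 kW = 77218 MJ/h

Q = 77200 MJ/h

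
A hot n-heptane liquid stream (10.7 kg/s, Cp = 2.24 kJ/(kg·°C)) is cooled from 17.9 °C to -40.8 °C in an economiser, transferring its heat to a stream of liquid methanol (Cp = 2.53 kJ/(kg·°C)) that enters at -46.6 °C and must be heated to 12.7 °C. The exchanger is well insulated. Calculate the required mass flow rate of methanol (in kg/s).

ṁ_c = 9.38 kg/s

Heat released by hot stream: Q = 10.7 × 2.24 × (17.9 − -40.8) = 1406.9 kJ/s
Energy balance on cold side (adiabatic exchanger): Q = ṁ_c·Cp_c·(T_c,out − T_c,in)
ṁ_c = 1406.9 / [2.53 × (12.7 − -46.6)] = 9.3777 kg/s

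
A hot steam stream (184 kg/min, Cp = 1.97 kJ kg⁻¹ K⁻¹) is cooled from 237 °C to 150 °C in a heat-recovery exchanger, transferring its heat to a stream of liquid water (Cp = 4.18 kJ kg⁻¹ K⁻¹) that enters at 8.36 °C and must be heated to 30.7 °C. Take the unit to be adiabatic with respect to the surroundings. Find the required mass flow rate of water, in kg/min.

ṁ_c = 338 kg/min

Heat released by hot stream: Q = 184 × 1.97 × (237 − 150) = 31536 kJ/min
Energy balance on cold side (adiabatic exchanger): Q = ṁ_c·Cp_c·(T_c,out − T_c,in)
ṁ_c = 31536 / [4.18 × (30.7 − 8.36)] = 337.71 kg/min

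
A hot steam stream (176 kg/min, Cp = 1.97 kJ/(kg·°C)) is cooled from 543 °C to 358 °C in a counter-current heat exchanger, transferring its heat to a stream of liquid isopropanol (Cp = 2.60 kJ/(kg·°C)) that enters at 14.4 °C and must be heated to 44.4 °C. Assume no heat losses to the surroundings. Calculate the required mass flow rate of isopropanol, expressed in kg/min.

ṁ_c = 822 kg/min

Heat released by hot stream: Q = 176 × 1.97 × (543 − 358) = 64143 kJ/min
Energy balance on cold side (adiabatic exchanger): Q = ṁ_c·Cp_c·(T_c,out − T_c,in)
ṁ_c = 64143 / [2.60 × (44.4 − 14.4)] = 822.35 kg/min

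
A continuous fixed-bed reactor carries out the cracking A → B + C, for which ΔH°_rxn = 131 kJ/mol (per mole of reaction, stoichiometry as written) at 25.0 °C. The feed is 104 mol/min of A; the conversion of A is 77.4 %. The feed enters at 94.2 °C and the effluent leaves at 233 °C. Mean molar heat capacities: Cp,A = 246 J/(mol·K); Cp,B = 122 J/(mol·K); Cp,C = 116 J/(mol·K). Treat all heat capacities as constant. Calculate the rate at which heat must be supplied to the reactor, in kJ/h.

Q_in = 838000 kJ/h

Extent of reaction ξ = 0.774 × 104 = 80.496 mol/min
Reaction term: ξ·ΔH°_rxn = 80.496 × 131 = 10545 kJ/min
Sensible, feed 94.2→25 °C: -1770.4 kJ/min
Outlet flows (mol/min): A 23.504, B 80.496, C 80.496
Sensible, products 25→233 °C: 5187.5 kJ/min
Q = ΔH = 13962 kJ/min = 232.7 kW
Heat supplied = 837730 kJ/h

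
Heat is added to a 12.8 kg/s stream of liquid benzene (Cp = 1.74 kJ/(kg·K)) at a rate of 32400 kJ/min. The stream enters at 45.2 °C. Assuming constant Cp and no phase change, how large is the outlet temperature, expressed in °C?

T_out = 69.4 °C

Q = 32400 kJ/min = 540 kJ/s
ΔT = Q/(ṁ·Cp) = 540/(12.8×1.74) = 24.246 K
T_out = 45.2 + 24.246 = 69.446 °C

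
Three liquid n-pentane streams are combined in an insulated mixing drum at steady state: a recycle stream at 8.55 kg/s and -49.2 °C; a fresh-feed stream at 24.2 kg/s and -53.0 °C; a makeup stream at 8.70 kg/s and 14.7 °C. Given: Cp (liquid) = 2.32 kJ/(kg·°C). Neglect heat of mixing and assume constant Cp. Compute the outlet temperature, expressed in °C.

T_out = -38.0 °C

Energy balance with Q = 0: Σ ṁᵢCp,ᵢ(T_out − Tᵢ) = 0
T_out = Σ ṁᵢCp,ᵢTᵢ / Σ ṁᵢCp,ᵢ
      = -3654.9 / 96.164 = -38.007 °C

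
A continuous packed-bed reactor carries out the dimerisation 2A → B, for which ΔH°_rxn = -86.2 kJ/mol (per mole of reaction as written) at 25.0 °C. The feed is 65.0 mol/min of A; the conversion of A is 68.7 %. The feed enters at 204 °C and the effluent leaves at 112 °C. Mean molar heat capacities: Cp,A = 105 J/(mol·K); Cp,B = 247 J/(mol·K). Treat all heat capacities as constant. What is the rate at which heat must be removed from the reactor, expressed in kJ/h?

Q_out = 149000 kJ/h

Extent of reaction ξ = 0.687 × 65.0 / 2 = 22.328 mol/min
Reaction term: ξ·ΔH°_rxn = 22.328 × -86.2 = -1924.6 kJ/min
Sensible, feed 204→25 °C: -1221.7 kJ/min
Outlet flows (mol/min): A 20.345, B 22.328
Sensible, products 25→112 °C: 665.65 kJ/min
Q = ΔH = -2480.7 kJ/min = -41.344 kW
Heat removed = 148840 kJ/h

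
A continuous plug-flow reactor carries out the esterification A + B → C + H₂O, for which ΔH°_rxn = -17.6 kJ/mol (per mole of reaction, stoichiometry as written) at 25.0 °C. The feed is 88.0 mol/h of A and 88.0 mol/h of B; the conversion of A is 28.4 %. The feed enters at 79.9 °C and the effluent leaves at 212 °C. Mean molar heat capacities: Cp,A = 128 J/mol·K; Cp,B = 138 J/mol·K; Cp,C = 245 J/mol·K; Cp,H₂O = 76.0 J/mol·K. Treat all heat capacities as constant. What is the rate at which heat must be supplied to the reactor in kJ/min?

Q_in = 48.5 kJ/min

Extent of reaction ξ = 0.284 × 88.0 = 24.992 mol/h
Reaction term: ξ·ΔH°_rxn = 24.992 × -17.6 = -439.86 kJ/h
Sensible, feed 79.9→25 °C: -1285.1 kJ/h
Outlet flows (mol/h): A 63.008, B 63.008, C 24.992, H₂O 24.992
Sensible, products 25→212 °C: 4634.3 kJ/h
Q = ΔH = 2909.4 kJ/h = 0.80816 kW
Heat supplied = 48.49 kJ/min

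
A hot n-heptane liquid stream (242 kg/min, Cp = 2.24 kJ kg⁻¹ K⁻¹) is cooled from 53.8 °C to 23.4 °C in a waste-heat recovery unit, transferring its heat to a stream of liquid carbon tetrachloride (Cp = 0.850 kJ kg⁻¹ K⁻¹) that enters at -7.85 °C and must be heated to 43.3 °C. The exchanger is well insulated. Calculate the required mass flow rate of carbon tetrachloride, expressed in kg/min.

Heat released by hot stream: Q = 242 × 2.24 × (53.8 − 23.4) = 16479 kJ/min
Energy balance on cold side (adiabatic exchanger): Q = ṁ_c·Cp_c·(T_c,out − T_c,in)
ṁ_c = 16479 / [0.850 × (43.3 − -7.85)] = 379.03 kg/min

ṁ_c = 379 kg/min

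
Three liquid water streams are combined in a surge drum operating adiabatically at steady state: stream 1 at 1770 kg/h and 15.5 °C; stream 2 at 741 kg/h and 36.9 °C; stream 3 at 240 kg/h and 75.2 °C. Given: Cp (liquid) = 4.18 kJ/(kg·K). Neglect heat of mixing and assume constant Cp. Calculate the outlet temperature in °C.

Adiabatic, steady state ⇒ Σ ṁᵢCp,ᵢ(T_out − Tᵢ) = 0
T_out = Σ ṁᵢCp,ᵢTᵢ / Σ ṁᵢCp,ᵢ
      = 304410 / 11499 = 26.473 °C

T_out = 26.5 °C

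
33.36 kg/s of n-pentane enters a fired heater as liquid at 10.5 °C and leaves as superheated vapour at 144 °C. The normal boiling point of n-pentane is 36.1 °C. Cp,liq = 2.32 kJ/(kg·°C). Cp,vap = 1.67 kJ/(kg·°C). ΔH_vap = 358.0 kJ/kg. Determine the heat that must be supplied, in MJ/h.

liquid 10.5→36.1 °C: 59.392 kJ/kg
vaporisation at 36.1 °C: 358 kJ/kg
vapour 36.1→144 °C: 180.19 kJ/kg
Δh = 59.392 + 358 + 180.19 = 597.59 kJ/kg
Q = ṁ·Δh = 33.36 kg/s × 597.59 kJ/kg = 19935 kJ/s
|Q| = 19935 kW = 71768 MJ/h

Q = 71800 MJ/h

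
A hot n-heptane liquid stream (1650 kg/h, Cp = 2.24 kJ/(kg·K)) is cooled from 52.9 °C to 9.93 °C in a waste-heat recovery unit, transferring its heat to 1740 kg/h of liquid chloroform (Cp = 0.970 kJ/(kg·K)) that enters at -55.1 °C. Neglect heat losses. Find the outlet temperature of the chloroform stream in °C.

T_c,out = 39.0 °C

Heat released by hot stream: Q = 1650 × 2.24 × (52.9 − 9.93) = 158820 kJ/h
Energy balance on cold side (adiabatic exchanger): Q = ṁ_c·Cp_c·(T_c,out − T_c,in)
T_c,out = -55.1 + 158820/(1740 × 0.970) = 38.997 °C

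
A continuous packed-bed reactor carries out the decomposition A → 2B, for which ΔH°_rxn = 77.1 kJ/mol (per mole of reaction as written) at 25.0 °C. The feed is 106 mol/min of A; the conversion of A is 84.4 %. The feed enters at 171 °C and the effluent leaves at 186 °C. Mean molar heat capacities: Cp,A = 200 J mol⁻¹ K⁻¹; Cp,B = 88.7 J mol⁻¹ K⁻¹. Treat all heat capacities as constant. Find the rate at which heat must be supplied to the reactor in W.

Q_in = 115000 W

Extent of reaction ξ = 0.844 × 106 = 89.464 mol/min
Reaction term: ξ·ΔH°_rxn = 89.464 × 77.1 = 6897.7 kJ/min
Sensible, feed 171→25 °C: -3095.2 kJ/min
Outlet flows (mol/min): A 16.536, B 178.93
Sensible, products 25→186 °C: 3087.7 kJ/min
Q = ΔH = 6890.2 kJ/min = 114.84 kW
Heat supplied = 114840 W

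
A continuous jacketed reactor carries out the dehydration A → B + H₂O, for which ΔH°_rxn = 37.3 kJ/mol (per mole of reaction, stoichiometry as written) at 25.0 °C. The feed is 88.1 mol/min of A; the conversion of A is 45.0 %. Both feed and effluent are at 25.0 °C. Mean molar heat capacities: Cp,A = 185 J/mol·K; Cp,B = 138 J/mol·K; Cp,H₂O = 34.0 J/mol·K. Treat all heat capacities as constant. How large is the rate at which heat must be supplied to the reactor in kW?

Q_in = 24.6 kW

Extent of reaction ξ = 0.450 × 88.1 = 39.645 mol/min
Reaction term: ξ·ΔH°_rxn = 39.645 × 37.3 = 1478.8 kJ/min
Q = ΔH = 1478.8 kJ/min = 24.646 kW
Heat supplied = 24.646 kW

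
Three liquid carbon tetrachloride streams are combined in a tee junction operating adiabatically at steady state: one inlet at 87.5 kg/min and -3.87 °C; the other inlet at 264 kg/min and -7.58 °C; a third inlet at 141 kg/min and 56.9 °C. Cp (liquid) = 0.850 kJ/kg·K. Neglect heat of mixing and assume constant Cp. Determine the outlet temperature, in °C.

T_out = 11.5 °C

Energy balance with Q = 0: Σ ṁᵢCp,ᵢ(T_out − Tᵢ) = 0
Σ ṁᵢCp,ᵢTᵢ = 87.5×0.850×-3.87 + 264×0.850×-7.58 + 141×0.850×56.9 = 4830.7
Σ ṁᵢCp,ᵢ = 87.5×0.850 + 264×0.850 + 141×0.850 = 418.62
T_out = 4830.7 / 418.62 = 11.539 °C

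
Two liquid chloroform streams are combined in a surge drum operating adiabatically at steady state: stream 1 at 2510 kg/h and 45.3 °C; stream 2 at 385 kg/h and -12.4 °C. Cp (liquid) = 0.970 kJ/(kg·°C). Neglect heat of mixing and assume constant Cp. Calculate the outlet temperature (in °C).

Adiabatic, steady state ⇒ Σ ṁᵢCp,ᵢ(T_out − Tᵢ) = 0
T_out = Σ ṁᵢCp,ᵢTᵢ / Σ ṁᵢCp,ᵢ
      = 105660 / 2808.1 = 37.627 °C

T_out = 37.6 °C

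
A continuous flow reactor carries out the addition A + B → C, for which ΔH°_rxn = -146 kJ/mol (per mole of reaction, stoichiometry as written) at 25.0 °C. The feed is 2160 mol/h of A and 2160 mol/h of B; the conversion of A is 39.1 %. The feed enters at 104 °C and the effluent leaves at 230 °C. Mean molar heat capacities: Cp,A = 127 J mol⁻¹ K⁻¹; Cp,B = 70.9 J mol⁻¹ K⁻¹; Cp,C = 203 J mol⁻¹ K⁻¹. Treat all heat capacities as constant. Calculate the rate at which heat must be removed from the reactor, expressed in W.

Extent of reaction ξ = 0.391 × 2160 = 844.56 mol/h
Reaction term: ξ·ΔH°_rxn = 844.56 × -146 = -123310 kJ/h
Sensible, feed 104→25 °C: -33770 kJ/h
Outlet flows (mol/h): A 1315.4, B 1315.4, C 844.56
Sensible, products 25→230 °C: 88513 kJ/h
Q = ΔH = -68562 kJ/h = -19.045 kW
Heat removed = 19045 W

Q_out = 19000 W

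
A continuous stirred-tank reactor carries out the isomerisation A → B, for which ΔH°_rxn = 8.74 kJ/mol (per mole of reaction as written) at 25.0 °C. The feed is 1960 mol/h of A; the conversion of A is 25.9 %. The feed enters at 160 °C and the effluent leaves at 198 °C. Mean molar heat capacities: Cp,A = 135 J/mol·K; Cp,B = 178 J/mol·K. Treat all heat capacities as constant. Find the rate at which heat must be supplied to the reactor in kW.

Q_in = 5.07 kW

Extent of reaction ξ = 0.259 × 1960 = 507.64 mol/h
Reaction term: ξ·ΔH°_rxn = 507.64 × 8.74 = 4436.8 kJ/h
Sensible, feed 160→25 °C: -35721 kJ/h
Outlet flows (mol/h): A 1452.4, B 507.64
Sensible, products 25→198 °C: 49552 kJ/h
Q = ΔH = 18268 kJ/h = 5.0744 kW
Heat supplied = 5.0744 kW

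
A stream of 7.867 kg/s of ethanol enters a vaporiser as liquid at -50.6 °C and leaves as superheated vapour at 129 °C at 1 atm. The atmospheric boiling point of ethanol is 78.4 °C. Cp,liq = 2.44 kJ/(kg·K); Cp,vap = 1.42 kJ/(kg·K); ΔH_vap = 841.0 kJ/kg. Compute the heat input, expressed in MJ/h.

liquid -50.6→78.4 °C: 314.76 kJ/kg
vaporisation at 78.4 °C: 841 kJ/kg
vapour 78.4→129 °C: 71.852 kJ/kg
Δh = 314.76 + 841 + 71.852 = 1227.6 kJ/kg
Q = ṁ·Δh = 7.867 kg/s × 1227.6 kJ/kg = 9657.6 kJ/s
|Q| = 9657.6 kW = 34767 MJ/h

Q = 34800 MJ/h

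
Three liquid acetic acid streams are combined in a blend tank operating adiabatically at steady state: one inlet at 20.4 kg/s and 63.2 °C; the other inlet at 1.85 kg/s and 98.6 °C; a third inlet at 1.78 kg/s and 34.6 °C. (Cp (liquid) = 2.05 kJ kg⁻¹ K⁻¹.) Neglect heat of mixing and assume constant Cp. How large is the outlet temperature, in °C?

T_out = 63.8 °C

Adiabatic, steady state ⇒ Σ ṁᵢCp,ᵢ(T_out − Tᵢ) = 0
Σ ṁᵢCp,ᵢTᵢ = 20.4×2.05×63.2 + 1.85×2.05×98.6 + 1.78×2.05×34.6 = 3143.2
Σ ṁᵢCp,ᵢ = 20.4×2.05 + 1.85×2.05 + 1.78×2.05 = 49.261
T_out = 3143.2 / 49.261 = 63.807 °C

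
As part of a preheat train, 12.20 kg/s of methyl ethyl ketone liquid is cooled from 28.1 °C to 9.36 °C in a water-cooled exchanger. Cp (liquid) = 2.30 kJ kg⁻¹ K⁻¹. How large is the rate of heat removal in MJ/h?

Q = ṁ·Cp·ΔT = 12.20 × 2.30 × (9.36 − 28.1) = -525.84 kJ/s
Cooling duty = 1893 MJ/h

Q_c = 1890 MJ/h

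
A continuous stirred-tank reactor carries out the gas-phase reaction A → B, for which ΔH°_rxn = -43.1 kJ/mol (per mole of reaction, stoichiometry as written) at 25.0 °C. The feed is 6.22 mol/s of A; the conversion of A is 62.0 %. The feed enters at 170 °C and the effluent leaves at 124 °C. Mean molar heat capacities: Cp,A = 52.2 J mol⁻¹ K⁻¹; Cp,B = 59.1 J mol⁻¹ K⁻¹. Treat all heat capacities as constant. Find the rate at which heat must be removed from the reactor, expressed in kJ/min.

Q_out = 10700 kJ/min

Extent of reaction ξ = 0.620 × 6.22 = 3.8564 mol/s
Reaction term: ξ·ΔH°_rxn = 3.8564 × -43.1 = -166.21 kJ/s
Sensible, feed 170→25 °C: -47.079 kJ/s
Outlet flows (mol/s): A 2.3636, B 3.8564
Sensible, products 25→124 °C: 34.778 kJ/s
Q = ΔH = -178.51 kJ/s = -178.51 kW
Heat removed = 10711 kJ/min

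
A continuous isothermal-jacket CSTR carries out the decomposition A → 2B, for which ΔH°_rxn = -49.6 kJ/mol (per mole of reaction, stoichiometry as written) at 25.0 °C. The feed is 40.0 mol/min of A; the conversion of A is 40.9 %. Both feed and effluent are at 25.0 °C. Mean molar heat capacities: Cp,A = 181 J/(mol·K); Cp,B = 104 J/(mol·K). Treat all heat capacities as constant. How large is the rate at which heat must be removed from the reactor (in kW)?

Extent of reaction ξ = 0.409 × 40.0 = 16.36 mol/min
Reaction term: ξ·ΔH°_rxn = 16.36 × -49.6 = -811.46 kJ/min
Q = ΔH = -811.46 kJ/min = -13.524 kW
Heat removed = 13.524 kW

Q_out = 13.5 kW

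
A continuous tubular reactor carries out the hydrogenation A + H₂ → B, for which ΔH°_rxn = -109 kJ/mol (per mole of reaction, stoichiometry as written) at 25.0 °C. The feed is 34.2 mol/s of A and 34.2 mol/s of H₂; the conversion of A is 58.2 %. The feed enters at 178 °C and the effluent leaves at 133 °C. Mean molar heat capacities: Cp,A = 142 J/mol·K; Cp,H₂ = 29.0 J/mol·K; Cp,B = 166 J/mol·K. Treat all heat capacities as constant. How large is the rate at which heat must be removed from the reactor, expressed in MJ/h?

Extent of reaction ξ = 0.582 × 34.2 = 19.904 mol/s
Reaction term: ξ·ΔH°_rxn = 19.904 × -109 = -2169.6 kJ/s
Sensible, feed 178→25 °C: -894.77 kJ/s
Outlet flows (mol/s): A 14.296, H₂ 14.296, B 19.904
Sensible, products 25→133 °C: 620.86 kJ/s
Q = ΔH = -2443.5 kJ/s = -2443.5 kW
Heat removed = 8796.6 MJ/h

Q_out = 8800 MJ/h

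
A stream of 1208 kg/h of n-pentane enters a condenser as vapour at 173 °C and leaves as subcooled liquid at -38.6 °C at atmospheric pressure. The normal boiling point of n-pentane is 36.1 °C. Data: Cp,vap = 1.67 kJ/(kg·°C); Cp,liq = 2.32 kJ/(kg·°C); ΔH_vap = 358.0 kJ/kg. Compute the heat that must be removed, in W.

vapour 173→36.1 °C: -228.62 kJ/kg
condensation at 36.1 °C: -358 kJ/kg
liquid 36.1→-38.6 °C: -173.3 kJ/kg
Δh = -228.62 + -358 + -173.3 = -759.93 kJ/kg
Q = ṁ·Δh = 1208 kg/h × -759.93 kJ/kg = -917990 kJ/h
|Q| = 255 kW = 255000 W

Q_c = 255000 W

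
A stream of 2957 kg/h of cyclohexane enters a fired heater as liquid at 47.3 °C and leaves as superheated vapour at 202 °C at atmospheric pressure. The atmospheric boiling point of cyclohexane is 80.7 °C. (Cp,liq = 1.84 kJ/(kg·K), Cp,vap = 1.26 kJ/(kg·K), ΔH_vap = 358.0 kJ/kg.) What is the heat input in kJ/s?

liquid 47.3→80.7 °C: 61.456 kJ/kg
vaporisation at 80.7 °C: 358 kJ/kg
vapour 80.7→202 °C: 152.84 kJ/kg
Δh = 61.456 + 358 + 152.84 = 572.29 kJ/kg
Q = ṁ·Δh = 2957 kg/h × 572.29 kJ/kg = 1.6923e+06 kJ/h
|Q| = 470.08 kW

Q = 470 kJ/s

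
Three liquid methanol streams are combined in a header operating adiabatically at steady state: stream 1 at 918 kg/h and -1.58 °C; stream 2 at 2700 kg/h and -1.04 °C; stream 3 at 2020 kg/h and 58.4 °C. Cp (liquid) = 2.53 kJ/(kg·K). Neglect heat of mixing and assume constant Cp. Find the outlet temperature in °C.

Adiabatic, steady state ⇒ Σ ṁᵢCp,ᵢ(T_out − Tᵢ) = 0
T_out = Σ ṁᵢCp,ᵢTᵢ / Σ ṁᵢCp,ᵢ
      = 287690 / 14264 = 20.168 °C

T_out = 20.2 °C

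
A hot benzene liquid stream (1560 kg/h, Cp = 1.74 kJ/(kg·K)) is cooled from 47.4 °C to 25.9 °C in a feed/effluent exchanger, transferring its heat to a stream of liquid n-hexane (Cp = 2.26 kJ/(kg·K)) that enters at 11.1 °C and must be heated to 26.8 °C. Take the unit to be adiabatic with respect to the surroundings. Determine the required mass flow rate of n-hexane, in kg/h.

ṁ_c = 1640 kg/h

Heat released by hot stream: Q = 1560 × 1.74 × (47.4 − 25.9) = 58360 kJ/h
Energy balance on cold side (adiabatic exchanger): Q = ṁ_c·Cp_c·(T_c,out − T_c,in)
ṁ_c = 58360 / [2.26 × (26.8 − 11.1)] = 1644.8 kg/h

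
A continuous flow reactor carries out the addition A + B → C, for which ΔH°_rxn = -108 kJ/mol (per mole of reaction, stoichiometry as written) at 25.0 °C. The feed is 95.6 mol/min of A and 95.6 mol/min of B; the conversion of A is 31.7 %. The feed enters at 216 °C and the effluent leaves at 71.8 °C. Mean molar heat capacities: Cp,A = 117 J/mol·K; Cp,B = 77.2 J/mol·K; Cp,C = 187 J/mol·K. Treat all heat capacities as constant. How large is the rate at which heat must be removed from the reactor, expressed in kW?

Extent of reaction ξ = 0.317 × 95.6 = 30.305 mol/min
Reaction term: ξ·ΔH°_rxn = 30.305 × -108 = -3273 kJ/min
Sensible, feed 216→25 °C: -3546 kJ/min
Outlet flows (mol/min): A 65.295, B 65.295, C 30.305
Sensible, products 25→71.8 °C: 858.65 kJ/min
Q = ΔH = -5960.3 kJ/min = -99.339 kW
Heat removed = 99.339 kW

Q_out = 99.3 kW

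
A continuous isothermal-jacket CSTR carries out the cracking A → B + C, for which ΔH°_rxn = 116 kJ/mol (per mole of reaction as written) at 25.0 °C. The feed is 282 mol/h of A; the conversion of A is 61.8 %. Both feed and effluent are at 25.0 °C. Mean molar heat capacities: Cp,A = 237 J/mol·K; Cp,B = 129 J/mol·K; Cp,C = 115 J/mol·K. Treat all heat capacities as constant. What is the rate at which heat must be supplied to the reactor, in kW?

Extent of reaction ξ = 0.618 × 282 = 174.28 mol/h
Reaction term: ξ·ΔH°_rxn = 174.28 × 116 = 20216 kJ/h
Q = ΔH = 20216 kJ/h = 5.6156 kW
Heat supplied = 5.6156 kW

Q_in = 5.62 kW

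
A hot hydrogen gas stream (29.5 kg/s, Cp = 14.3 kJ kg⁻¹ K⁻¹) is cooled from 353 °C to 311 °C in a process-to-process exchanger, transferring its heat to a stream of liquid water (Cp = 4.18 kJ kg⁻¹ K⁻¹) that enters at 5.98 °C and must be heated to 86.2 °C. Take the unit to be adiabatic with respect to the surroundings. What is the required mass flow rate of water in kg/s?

ṁ_c = 52.8 kg/s

Heat released by hot stream: Q = 29.5 × 14.3 × (353 − 311) = 17718 kJ/s
Energy balance on cold side (adiabatic exchanger): Q = ṁ_c·Cp_c·(T_c,out − T_c,in)
ṁ_c = 17718 / [4.18 × (86.2 − 5.98)] = 52.838 kg/s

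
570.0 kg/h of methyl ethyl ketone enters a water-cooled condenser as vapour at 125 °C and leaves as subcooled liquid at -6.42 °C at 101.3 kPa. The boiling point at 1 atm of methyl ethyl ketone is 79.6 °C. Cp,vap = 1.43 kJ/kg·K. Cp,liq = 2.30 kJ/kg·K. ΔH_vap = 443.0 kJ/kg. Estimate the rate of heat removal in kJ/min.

vapour 125→79.6 °C: -64.922 kJ/kg
condensation at 79.6 °C: -443 kJ/kg
liquid 79.6→-6.42 °C: -197.85 kJ/kg
Δh = -64.922 + -443 + -197.85 = -705.77 kJ/kg
Q = ṁ·Δh = 570.0 kg/h × -705.77 kJ/kg = -402290 kJ/h
|Q| = 111.75 kW = 6704.8 kJ/min

Q_c = 6700 kJ/min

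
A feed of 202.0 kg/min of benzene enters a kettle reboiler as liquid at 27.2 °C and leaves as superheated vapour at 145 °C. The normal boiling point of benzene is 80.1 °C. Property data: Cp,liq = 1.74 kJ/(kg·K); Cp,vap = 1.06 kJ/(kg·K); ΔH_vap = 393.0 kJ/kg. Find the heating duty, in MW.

liquid 27.2→80.1 °C: 92.046 kJ/kg
vaporisation at 80.1 °C: 393 kJ/kg
vapour 80.1→145 °C: 68.794 kJ/kg
Δh = 92.046 + 393 + 68.794 = 553.84 kJ/kg
Q = ṁ·Δh = 202.0 kg/min × 553.84 kJ/kg = 111880 kJ/min
|Q| = 1864.6 kW = 1.8646 MW

Q = 1.86 MW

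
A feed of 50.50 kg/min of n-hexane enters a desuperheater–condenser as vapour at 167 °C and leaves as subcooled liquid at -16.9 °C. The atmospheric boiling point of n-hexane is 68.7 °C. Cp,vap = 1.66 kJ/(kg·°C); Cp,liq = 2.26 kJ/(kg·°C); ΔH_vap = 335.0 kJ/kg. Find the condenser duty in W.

Q_c = 582000 W

vapour 167→68.7 °C: -163.18 kJ/kg
condensation at 68.7 °C: -335 kJ/kg
liquid 68.7→-16.9 °C: -193.46 kJ/kg
Δh = -163.18 + -335 + -193.46 = -691.63 kJ/kg
Q = ṁ·Δh = 50.50 kg/min × -691.63 kJ/kg = -34928 kJ/min
|Q| = 582.13 kW = 582130 W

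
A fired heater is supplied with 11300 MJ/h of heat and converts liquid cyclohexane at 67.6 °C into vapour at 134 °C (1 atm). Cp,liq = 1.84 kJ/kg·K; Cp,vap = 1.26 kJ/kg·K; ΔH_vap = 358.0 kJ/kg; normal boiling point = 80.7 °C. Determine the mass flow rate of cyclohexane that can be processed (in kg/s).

ṁ = 6.99 kg/s

Δh = 1.84×(80.7−67.6) + 358.0 + 1.26×(134−80.7) = 449.26 kJ/kg
Q = 11300 MJ/h = 3138.9 kJ/s = 3138.9 kJ/s
ṁ = Q/Δh = 3138.9 / 449.26 = 6.9868 kg/s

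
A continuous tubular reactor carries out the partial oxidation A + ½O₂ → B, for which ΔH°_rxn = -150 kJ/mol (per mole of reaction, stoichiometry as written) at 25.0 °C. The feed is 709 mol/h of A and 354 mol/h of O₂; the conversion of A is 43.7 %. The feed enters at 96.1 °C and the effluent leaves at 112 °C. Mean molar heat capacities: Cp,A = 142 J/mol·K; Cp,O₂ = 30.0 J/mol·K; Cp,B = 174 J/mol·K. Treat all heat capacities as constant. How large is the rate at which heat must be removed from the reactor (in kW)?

Q_out = 12.3 kW

Extent of reaction ξ = 0.437 × 709 = 309.83 mol/h
Reaction term: ξ·ΔH°_rxn = 309.83 × -150 = -46475 kJ/h
Sensible, feed 96.1→25 °C: -7913.3 kJ/h
Outlet flows (mol/h): A 399.17, O₂ 199.08, B 309.83
Sensible, products 25→112 °C: 10141 kJ/h
Q = ΔH = -44247 kJ/h = -12.291 kW
Heat removed = 12.291 kW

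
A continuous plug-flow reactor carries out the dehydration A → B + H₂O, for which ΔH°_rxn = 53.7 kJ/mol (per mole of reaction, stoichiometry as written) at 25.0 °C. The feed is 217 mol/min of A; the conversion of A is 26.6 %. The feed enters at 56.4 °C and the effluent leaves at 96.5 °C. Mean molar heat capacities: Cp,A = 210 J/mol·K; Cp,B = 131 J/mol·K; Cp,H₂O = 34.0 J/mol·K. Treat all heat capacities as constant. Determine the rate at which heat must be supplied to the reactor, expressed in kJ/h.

Extent of reaction ξ = 0.266 × 217 = 57.722 mol/min
Reaction term: ξ·ΔH°_rxn = 57.722 × 53.7 = 3099.7 kJ/min
Sensible, feed 56.4→25 °C: -1430.9 kJ/min
Outlet flows (mol/min): A 159.28, B 57.722, H₂O 57.722
Sensible, products 25→96.5 °C: 3072.5 kJ/min
Q = ΔH = 4741.3 kJ/min = 79.022 kW
Heat supplied = 284480 kJ/h

Q_in = 284000 kJ/h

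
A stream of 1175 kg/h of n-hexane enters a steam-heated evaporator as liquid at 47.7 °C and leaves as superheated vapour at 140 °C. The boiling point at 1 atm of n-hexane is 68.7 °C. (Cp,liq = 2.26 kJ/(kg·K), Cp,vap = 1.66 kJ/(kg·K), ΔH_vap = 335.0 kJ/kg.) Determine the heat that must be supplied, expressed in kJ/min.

liquid 47.7→68.7 °C: 47.46 kJ/kg
vaporisation at 68.7 °C: 335 kJ/kg
vapour 68.7→140 °C: 118.36 kJ/kg
Δh = 47.46 + 335 + 118.36 = 500.82 kJ/kg
Q = ṁ·Δh = 1175 kg/h × 500.82 kJ/kg = 588460 kJ/h
|Q| = 163.46 kW = 9807.7 kJ/min

Q = 9810 kJ/min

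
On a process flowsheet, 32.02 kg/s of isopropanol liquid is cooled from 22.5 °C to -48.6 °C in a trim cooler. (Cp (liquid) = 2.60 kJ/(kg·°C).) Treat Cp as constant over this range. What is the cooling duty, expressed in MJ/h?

Q_c = 21300 MJ/h

Q = ṁ·Cp·ΔT = 32.02 × 2.60 × (-48.6 − 22.5) = -5919.2 kJ/s
Cooling duty = 21309 MJ/h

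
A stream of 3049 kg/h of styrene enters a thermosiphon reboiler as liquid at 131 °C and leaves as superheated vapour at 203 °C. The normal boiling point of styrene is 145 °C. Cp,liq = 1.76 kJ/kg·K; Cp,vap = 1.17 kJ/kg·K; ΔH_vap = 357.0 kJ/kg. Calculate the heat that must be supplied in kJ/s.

liquid 131→145 °C: 24.64 kJ/kg
vaporisation at 145 °C: 357 kJ/kg
vapour 145→203 °C: 67.86 kJ/kg
Δh = 24.64 + 357 + 67.86 = 449.5 kJ/kg
Q = ṁ·Δh = 3049 kg/h × 449.5 kJ/kg = 1.3705e+06 kJ/h
|Q| = 380.7 kW

Q = 381 kJ/s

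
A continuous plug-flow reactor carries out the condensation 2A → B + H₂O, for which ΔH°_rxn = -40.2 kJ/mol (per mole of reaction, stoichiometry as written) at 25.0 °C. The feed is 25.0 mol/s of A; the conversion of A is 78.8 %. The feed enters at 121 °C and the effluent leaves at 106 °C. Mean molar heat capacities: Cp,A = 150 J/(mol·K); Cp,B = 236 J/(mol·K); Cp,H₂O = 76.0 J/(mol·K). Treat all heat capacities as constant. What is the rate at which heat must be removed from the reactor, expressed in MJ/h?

Q_out = 1590 MJ/h

Extent of reaction ξ = 0.788 × 25.0 / 2 = 9.85 mol/s
Reaction term: ξ·ΔH°_rxn = 9.85 × -40.2 = -395.97 kJ/s
Sensible, feed 121→25 °C: -360 kJ/s
Outlet flows (mol/s): A 5.3, B 9.85, H₂O 9.85
Sensible, products 25→106 °C: 313.32 kJ/s
Q = ΔH = -442.65 kJ/s = -442.65 kW
Heat removed = 1593.5 MJ/h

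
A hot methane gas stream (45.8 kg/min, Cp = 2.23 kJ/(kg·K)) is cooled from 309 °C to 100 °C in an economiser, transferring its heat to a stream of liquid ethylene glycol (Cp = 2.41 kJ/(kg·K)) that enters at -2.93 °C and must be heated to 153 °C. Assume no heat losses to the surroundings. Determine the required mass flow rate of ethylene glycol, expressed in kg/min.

ṁ_c = 56.8 kg/min

Heat released by hot stream: Q = 45.8 × 2.23 × (309 − 100) = 21346 kJ/min
Energy balance on cold side (adiabatic exchanger): Q = ṁ_c·Cp_c·(T_c,out − T_c,in)
ṁ_c = 21346 / [2.41 × (153 − -2.93)] = 56.803 kg/min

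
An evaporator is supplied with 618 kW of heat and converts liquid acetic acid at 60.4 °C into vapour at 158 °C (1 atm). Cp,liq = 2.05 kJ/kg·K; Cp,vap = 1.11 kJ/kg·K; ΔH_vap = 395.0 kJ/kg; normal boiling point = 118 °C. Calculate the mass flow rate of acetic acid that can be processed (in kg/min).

Δh = 2.05×(118−60.4) + 395.0 + 1.11×(158−118) = 557.48 kJ/kg
Q = 618 kW = 618 kJ/s = 37080 kJ/min
ṁ = Q/Δh = 37080 / 557.48 = 66.514 kg/min

ṁ = 66.5 kg/min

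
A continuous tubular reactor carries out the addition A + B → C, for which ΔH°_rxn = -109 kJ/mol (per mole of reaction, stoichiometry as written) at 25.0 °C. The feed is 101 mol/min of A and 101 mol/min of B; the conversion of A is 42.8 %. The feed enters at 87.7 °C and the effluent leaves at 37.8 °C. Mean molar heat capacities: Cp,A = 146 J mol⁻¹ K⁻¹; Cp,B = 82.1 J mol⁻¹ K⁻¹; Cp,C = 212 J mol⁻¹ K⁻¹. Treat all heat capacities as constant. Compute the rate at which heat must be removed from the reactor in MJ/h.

Extent of reaction ξ = 0.428 × 101 = 43.228 mol/min
Reaction term: ξ·ΔH°_rxn = 43.228 × -109 = -4711.9 kJ/min
Sensible, feed 87.7→25 °C: -1444.5 kJ/min
Outlet flows (mol/min): A 57.772, B 57.772, C 43.228
Sensible, products 25→37.8 °C: 285.98 kJ/min
Q = ΔH = -5870.4 kJ/min = -97.839 kW
Heat removed = 352.22 MJ/h

Q_out = 352 MJ/h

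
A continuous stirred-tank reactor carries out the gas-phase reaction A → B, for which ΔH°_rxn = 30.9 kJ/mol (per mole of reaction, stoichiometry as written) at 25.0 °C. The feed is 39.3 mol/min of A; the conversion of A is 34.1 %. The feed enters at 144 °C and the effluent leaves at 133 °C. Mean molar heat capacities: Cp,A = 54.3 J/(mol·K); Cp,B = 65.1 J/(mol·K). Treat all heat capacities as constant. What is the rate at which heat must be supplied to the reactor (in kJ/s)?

Q_in = 6.77 kJ/s

Extent of reaction ξ = 0.341 × 39.3 = 13.401 mol/min
Reaction term: ξ·ΔH°_rxn = 13.401 × 30.9 = 414.1 kJ/min
Sensible, feed 144→25 °C: -253.94 kJ/min
Outlet flows (mol/min): A 25.899, B 13.401
Sensible, products 25→133 °C: 246.1 kJ/min
Q = ΔH = 406.26 kJ/min = 6.771 kW
Heat supplied = 6.771 kJ/s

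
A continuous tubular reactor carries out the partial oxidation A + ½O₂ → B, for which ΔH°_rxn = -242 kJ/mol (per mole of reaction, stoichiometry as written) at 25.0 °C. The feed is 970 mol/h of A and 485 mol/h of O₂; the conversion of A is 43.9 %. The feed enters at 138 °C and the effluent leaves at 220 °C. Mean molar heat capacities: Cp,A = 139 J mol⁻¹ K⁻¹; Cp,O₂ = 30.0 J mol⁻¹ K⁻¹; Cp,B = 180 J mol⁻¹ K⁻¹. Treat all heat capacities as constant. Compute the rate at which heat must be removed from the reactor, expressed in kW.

Extent of reaction ξ = 0.439 × 970 = 425.83 mol/h
Reaction term: ξ·ΔH°_rxn = 425.83 × -242 = -103050 kJ/h
Sensible, feed 138→25 °C: -16880 kJ/h
Outlet flows (mol/h): A 544.17, O₂ 272.09, B 425.83
Sensible, products 25→220 °C: 31288 kJ/h
Q = ΔH = -88643 kJ/h = -24.623 kW
Heat removed = 24.623 kW

Q_out = 24.6 kW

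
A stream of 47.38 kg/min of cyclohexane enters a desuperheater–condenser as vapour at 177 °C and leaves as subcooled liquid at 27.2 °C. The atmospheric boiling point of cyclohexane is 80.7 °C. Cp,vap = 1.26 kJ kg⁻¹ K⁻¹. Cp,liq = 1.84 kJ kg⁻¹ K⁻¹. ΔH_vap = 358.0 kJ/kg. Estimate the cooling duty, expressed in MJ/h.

Q_c = 1640 MJ/h

vapour 177→80.7 °C: -121.34 kJ/kg
condensation at 80.7 °C: -358 kJ/kg
liquid 80.7→27.2 °C: -98.44 kJ/kg
Δh = -121.34 + -358 + -98.44 = -577.78 kJ/kg
Q = ṁ·Δh = 47.38 kg/min × -577.78 kJ/kg = -27375 kJ/min
|Q| = 456.25 kW = 1642.5 MJ/h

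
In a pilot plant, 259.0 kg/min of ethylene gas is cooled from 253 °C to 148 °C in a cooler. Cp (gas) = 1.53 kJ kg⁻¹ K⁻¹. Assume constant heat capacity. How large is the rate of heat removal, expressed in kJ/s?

Q_c = 693 kJ/s

Q = ṁ·Cp·ΔT = 259.0 × 1.53 × (148 − 253) = -41608 kJ/min
Converting: 41608 / 60 s = 693.47 kW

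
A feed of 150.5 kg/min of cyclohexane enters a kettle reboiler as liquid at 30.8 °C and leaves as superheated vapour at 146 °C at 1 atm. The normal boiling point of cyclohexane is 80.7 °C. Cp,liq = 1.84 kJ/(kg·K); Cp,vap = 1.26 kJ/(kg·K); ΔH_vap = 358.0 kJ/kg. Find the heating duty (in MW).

liquid 30.8→80.7 °C: 91.816 kJ/kg
vaporisation at 80.7 °C: 358 kJ/kg
vapour 80.7→146 °C: 82.278 kJ/kg
Δh = 91.816 + 358 + 82.278 = 532.09 kJ/kg
Q = ṁ·Δh = 150.5 kg/min × 532.09 kJ/kg = 80080 kJ/min
|Q| = 1334.7 kW = 1.3347 MW

Q = 1.33 MW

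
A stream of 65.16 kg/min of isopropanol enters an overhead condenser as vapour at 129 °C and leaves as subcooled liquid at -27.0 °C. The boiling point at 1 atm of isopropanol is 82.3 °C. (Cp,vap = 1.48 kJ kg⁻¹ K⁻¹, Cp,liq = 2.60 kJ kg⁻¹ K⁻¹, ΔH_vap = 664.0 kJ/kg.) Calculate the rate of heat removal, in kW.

vapour 129→82.3 °C: -69.116 kJ/kg
condensation at 82.3 °C: -664 kJ/kg
liquid 82.3→-27.0 °C: -284.18 kJ/kg
Δh = -69.116 + -664 + -284.18 = -1017.3 kJ/kg
Q = ṁ·Δh = 65.16 kg/min × -1017.3 kJ/kg = -66287 kJ/min
|Q| = 1104.8 kW

Q_c = 1100 kW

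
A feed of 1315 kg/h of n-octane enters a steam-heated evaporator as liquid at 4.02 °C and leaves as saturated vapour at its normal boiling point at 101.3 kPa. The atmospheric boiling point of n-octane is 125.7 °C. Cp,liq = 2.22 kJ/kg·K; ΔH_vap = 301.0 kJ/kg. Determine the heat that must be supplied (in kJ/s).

liquid 4.02→125.7 °C: 270.13 kJ/kg
vaporisation at 125.7 °C: 301 kJ/kg
Δh = 270.13 + 301 = 571.13 kJ/kg
Q = ṁ·Δh = 1315 kg/h × 571.13 kJ/kg = 751040 kJ/h
|Q| = 208.62 kW

Q = 209 kJ/s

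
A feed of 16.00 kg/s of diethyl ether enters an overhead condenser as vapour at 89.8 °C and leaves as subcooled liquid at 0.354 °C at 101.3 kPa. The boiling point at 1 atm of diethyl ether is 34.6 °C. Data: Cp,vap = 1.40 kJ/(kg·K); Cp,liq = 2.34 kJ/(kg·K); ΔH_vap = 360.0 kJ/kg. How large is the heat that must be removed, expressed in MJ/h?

Q_c = 29800 MJ/h

vapour 89.8→34.6 °C: -77.28 kJ/kg
condensation at 34.6 °C: -360 kJ/kg
liquid 34.6→0.354 °C: -80.136 kJ/kg
Δh = -77.28 + -360 + -80.136 = -517.42 kJ/kg
Q = ṁ·Δh = 16.00 kg/s × -517.42 kJ/kg = -8278.7 kJ/s
|Q| = 8278.7 kW = 29803 MJ/h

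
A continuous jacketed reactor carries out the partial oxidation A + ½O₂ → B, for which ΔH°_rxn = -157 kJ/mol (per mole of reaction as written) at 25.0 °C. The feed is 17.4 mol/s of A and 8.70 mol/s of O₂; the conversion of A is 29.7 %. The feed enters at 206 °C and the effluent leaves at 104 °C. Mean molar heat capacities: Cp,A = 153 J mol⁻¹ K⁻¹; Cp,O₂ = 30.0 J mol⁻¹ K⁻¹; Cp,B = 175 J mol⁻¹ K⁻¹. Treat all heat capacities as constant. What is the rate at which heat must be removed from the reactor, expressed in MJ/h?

Q_out = 3980 MJ/h

Extent of reaction ξ = 0.297 × 17.4 = 5.1678 mol/s
Reaction term: ξ·ΔH°_rxn = 5.1678 × -157 = -811.34 kJ/s
Sensible, feed 206→25 °C: -529.1 kJ/s
Outlet flows (mol/s): A 12.232, O₂ 6.1161, B 5.1678
Sensible, products 25→104 °C: 233.79 kJ/s
Q = ΔH = -1106.7 kJ/s = -1106.7 kW
Heat removed = 3984 MJ/h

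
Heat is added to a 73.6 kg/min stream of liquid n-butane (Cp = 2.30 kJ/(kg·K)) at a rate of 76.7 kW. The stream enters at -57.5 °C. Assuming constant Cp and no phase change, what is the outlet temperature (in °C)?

T_out = -30.3 °C

Q = 76.7 kW = 4602 kJ/min
ΔT = Q/(ṁ·Cp) = 4602/(73.6×2.30) = 27.186 K
T_out = -57.5 + 27.186 = -30.314 °C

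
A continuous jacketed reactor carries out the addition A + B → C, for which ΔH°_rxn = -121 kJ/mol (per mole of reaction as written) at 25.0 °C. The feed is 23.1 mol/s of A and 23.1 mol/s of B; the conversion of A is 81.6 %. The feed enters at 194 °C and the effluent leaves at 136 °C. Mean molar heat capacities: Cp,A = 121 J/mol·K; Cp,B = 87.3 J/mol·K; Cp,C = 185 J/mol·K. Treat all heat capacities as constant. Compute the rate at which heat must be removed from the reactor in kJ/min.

Extent of reaction ξ = 0.816 × 23.1 = 18.85 mol/s
Reaction term: ξ·ΔH°_rxn = 18.85 × -121 = -2280.8 kJ/s
Sensible, feed 194→25 °C: -813.18 kJ/s
Outlet flows (mol/s): A 4.2504, B 4.2504, C 18.85
Sensible, products 25→136 °C: 485.35 kJ/s
Q = ΔH = -2608.6 kJ/s = -2608.6 kW
Heat removed = 156520 kJ/min

Q_out = 157000 kJ/min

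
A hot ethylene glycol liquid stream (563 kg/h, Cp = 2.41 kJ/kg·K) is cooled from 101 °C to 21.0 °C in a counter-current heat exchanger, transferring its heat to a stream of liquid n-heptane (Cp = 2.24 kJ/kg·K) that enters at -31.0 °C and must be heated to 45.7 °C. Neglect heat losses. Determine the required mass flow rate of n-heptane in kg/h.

Heat released by hot stream: Q = 563 × 2.41 × (101 − 21.0) = 108550 kJ/h
Energy balance on cold side (adiabatic exchanger): Q = ṁ_c·Cp_c·(T_c,out − T_c,in)
ṁ_c = 108550 / [2.24 × (45.7 − -31.0)] = 631.79 kg/h

ṁ_c = 632 kg/h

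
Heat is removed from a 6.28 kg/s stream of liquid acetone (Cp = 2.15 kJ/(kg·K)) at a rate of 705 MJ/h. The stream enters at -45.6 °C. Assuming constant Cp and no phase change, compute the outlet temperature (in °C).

Q = 705 MJ/h = 195.83 kJ/s
ΔT = Q/(ṁ·Cp) = 195.83/(6.28×2.15) = 14.504 K
T_out = -45.6 − 14.504 = -60.104 °C

T_out = -60.1 °C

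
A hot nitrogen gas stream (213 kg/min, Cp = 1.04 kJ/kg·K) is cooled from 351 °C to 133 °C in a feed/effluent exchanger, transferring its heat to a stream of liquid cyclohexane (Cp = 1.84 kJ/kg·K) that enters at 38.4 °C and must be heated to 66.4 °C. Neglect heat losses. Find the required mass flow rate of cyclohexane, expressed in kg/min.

Heat released by hot stream: Q = 213 × 1.04 × (351 − 133) = 48291 kJ/min
Energy balance on cold side (adiabatic exchanger): Q = ṁ_c·Cp_c·(T_c,out − T_c,in)
ṁ_c = 48291 / [1.84 × (66.4 − 38.4)] = 937.33 kg/min

ṁ_c = 937 kg/min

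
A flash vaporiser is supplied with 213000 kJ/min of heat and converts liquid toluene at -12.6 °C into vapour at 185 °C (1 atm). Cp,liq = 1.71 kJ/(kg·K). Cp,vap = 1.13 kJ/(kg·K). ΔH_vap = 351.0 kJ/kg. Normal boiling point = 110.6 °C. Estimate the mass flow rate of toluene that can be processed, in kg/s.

ṁ = 5.50 kg/s

Δh = 1.71×(110.6−-12.6) + 351.0 + 1.13×(185−110.6) = 645.74 kJ/kg
Q = 213000 kJ/min = 3550 kJ/s = 3550 kJ/s
ṁ = Q/Δh = 3550 / 645.74 = 5.4975 kg/s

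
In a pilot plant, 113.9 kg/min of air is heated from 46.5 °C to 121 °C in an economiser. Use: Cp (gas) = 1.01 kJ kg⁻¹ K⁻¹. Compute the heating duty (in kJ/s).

Q = ṁ·Cp·ΔT = 113.9 × 1.01 × (121 − 46.5) = 8570.4 kJ/min
Converting: 8570.4 / 60 s = 142.84 kW

Q = 143 kJ/s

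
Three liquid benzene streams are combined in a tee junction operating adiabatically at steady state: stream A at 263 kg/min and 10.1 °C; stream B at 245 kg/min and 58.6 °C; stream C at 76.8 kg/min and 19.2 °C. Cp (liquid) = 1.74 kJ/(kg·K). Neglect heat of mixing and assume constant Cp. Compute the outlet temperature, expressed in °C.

Energy balance with Q = 0: Σ ṁᵢCp,ᵢ(T_out − Tᵢ) = 0
Σ ṁᵢCp,ᵢTᵢ = 263×1.74×10.1 + 245×1.74×58.6 + 76.8×1.74×19.2 = 32169
Σ ṁᵢCp,ᵢ = 263×1.74 + 245×1.74 + 76.8×1.74 = 1017.6
T_out = 32169 / 1017.6 = 31.614 °C

T_out = 31.6 °C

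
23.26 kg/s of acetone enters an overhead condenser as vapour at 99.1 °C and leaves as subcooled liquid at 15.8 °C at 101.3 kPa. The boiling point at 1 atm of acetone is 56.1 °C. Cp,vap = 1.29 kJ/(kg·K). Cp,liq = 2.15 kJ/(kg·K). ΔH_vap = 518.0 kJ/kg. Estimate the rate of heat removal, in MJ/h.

Q_c = 55300 MJ/h

vapour 99.1→56.1 °C: -55.47 kJ/kg
condensation at 56.1 °C: -518 kJ/kg
liquid 56.1→15.8 °C: -86.645 kJ/kg
Δh = -55.47 + -518 + -86.645 = -660.12 kJ/kg
Q = ṁ·Δh = 23.26 kg/s × -660.12 kJ/kg = -15354 kJ/s
|Q| = 15354 kW = 55275 MJ/h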